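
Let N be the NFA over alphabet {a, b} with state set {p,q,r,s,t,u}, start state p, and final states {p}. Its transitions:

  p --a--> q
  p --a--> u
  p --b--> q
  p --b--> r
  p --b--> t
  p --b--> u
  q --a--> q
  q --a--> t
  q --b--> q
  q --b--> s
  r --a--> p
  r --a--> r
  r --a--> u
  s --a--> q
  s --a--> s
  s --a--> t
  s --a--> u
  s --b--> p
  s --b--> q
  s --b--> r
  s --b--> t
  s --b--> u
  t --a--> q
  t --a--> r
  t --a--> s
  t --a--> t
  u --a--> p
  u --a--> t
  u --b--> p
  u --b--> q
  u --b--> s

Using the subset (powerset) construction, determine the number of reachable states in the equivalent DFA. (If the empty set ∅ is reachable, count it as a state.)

Start state of the DFA: {p}.
{p} --a--> {q,u}  [new]
{p} --b--> {q,r,t,u}  [new]
{q,u} --a--> {p,q,t}  [new]
{q,u} --b--> {p,q,s}  [new]
{q,r,t,u} --a--> {p,q,r,s,t,u}  [new]
{q,r,t,u} --b--> {p,q,s}  [seen]
{p,q,t} --a--> {q,r,s,t,u}  [new]
{p,q,t} --b--> {q,r,s,t,u}  [seen]
{p,q,s} --a--> {q,s,t,u}  [new]
{p,q,s} --b--> {p,q,r,s,t,u}  [seen]
{p,q,r,s,t,u} --a--> {p,q,r,s,t,u}  [seen]
{p,q,r,s,t,u} --b--> {p,q,r,s,t,u}  [seen]
{q,r,s,t,u} --a--> {p,q,r,s,t,u}  [seen]
{q,r,s,t,u} --b--> {p,q,r,s,t,u}  [seen]
{q,s,t,u} --a--> {p,q,r,s,t,u}  [seen]
{q,s,t,u} --b--> {p,q,r,s,t,u}  [seen]
Reachable DFA states: {p}, {q,u}, {q,r,t,u}, {p,q,t}, {p,q,s}, {p,q,r,s,t,u}, {q,r,s,t,u}, {q,s,t,u}.

8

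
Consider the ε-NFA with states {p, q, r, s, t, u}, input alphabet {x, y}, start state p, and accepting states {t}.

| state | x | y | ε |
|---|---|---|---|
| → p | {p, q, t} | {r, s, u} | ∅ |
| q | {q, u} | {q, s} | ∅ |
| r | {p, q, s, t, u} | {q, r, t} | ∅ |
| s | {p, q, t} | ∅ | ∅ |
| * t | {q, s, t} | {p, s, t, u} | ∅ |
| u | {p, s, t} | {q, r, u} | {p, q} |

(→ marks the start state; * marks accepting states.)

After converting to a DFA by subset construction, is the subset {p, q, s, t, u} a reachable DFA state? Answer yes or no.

yes

Start state of the DFA: {p} (ε-closure of the NFA start).
{p} --x--> {p, q, t}  [new]
{p} --y--> {p, q, r, s, u}  [new]
{p, q, t} --x--> {p, q, s, t, u}  [new]
{p, q, t} --y--> {p, q, r, s, t, u}  [new]
{p, q, r, s, u} --x--> {p, q, s, t, u}  [seen]
{p, q, r, s, u} --y--> {p, q, r, s, t, u}  [seen]
{p, q, s, t, u} --x--> {p, q, s, t, u}  [seen]
{p, q, s, t, u} --y--> {p, q, r, s, t, u}  [seen]
{p, q, r, s, t, u} --x--> {p, q, s, t, u}  [seen]
{p, q, r, s, t, u} --y--> {p, q, r, s, t, u}  [seen]
Reachable DFA states: {p}, {p, q, t}, {p, q, r, s, u}, {p, q, s, t, u}, {p, q, r, s, t, u}.
{p, q, s, t, u} is among them.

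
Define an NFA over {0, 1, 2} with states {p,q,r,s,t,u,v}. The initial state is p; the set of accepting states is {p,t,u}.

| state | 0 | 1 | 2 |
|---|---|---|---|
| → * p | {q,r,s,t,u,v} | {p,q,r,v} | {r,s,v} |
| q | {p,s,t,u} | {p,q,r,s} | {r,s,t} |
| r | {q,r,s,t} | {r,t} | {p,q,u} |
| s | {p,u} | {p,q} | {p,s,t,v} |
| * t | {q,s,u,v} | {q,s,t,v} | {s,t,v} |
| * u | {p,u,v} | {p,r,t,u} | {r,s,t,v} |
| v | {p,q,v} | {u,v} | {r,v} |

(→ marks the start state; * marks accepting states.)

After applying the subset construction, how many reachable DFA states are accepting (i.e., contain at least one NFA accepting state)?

5

Start state of the DFA: {p}.
{p} --0--> {q,r,s,t,u,v}  [new]
{p} --1--> {p,q,r,v}  [new]
{p} --2--> {r,s,v}  [new]
{q,r,s,t,u,v} --0--> {p,q,r,s,t,u,v}  [new]
{q,r,s,t,u,v} --1--> {p,q,r,s,t,u,v}  [seen]
{q,r,s,t,u,v} --2--> {p,q,r,s,t,u,v}  [seen]
{p,q,r,v} --0--> {p,q,r,s,t,u,v}  [seen]
{p,q,r,v} --1--> {p,q,r,s,t,u,v}  [seen]
{p,q,r,v} --2--> {p,q,r,s,t,u,v}  [seen]
{r,s,v} --0--> {p,q,r,s,t,u,v}  [seen]
{r,s,v} --1--> {p,q,r,t,u,v}  [new]
{r,s,v} --2--> {p,q,r,s,t,u,v}  [seen]
{p,q,r,s,t,u,v} --0--> {p,q,r,s,t,u,v}  [seen]
{p,q,r,s,t,u,v} --1--> {p,q,r,s,t,u,v}  [seen]
{p,q,r,s,t,u,v} --2--> {p,q,r,s,t,u,v}  [seen]
{p,q,r,t,u,v} --0--> {p,q,r,s,t,u,v}  [seen]
{p,q,r,t,u,v} --1--> {p,q,r,s,t,u,v}  [seen]
{p,q,r,t,u,v} --2--> {p,q,r,s,t,u,v}  [seen]
Reachable DFA states: {p}, {q,r,s,t,u,v}, {p,q,r,v}, {r,s,v}, {p,q,r,s,t,u,v}, {p,q,r,t,u,v}.
Accepting DFA states (contain an NFA accepting state): {p}, {q,r,s,t,u,v}, {p,q,r,v}, {p,q,r,s,t,u,v}, {p,q,r,t,u,v}.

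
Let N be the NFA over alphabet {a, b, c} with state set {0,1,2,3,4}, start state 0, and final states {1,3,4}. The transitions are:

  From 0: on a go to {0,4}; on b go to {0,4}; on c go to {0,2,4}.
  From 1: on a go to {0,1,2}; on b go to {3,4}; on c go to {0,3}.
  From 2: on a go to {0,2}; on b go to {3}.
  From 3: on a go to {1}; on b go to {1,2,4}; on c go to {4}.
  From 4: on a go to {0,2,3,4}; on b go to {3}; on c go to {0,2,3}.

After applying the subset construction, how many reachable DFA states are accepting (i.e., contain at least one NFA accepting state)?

5

Start state of the DFA: {0}.
{0} --a--> {0,4}  [new]
{0} --b--> {0,4}  [seen]
{0} --c--> {0,2,4}  [new]
{0,4} --a--> {0,2,3,4}  [new]
{0,4} --b--> {0,3,4}  [new]
{0,4} --c--> {0,2,3,4}  [seen]
{0,2,4} --a--> {0,2,3,4}  [seen]
{0,2,4} --b--> {0,3,4}  [seen]
{0,2,4} --c--> {0,2,3,4}  [seen]
{0,2,3,4} --a--> {0,1,2,3,4}  [new]
{0,2,3,4} --b--> {0,1,2,3,4}  [seen]
{0,2,3,4} --c--> {0,2,3,4}  [seen]
{0,3,4} --a--> {0,1,2,3,4}  [seen]
{0,3,4} --b--> {0,1,2,3,4}  [seen]
{0,3,4} --c--> {0,2,3,4}  [seen]
{0,1,2,3,4} --a--> {0,1,2,3,4}  [seen]
{0,1,2,3,4} --b--> {0,1,2,3,4}  [seen]
{0,1,2,3,4} --c--> {0,2,3,4}  [seen]
Reachable DFA states: {0}, {0,4}, {0,2,4}, {0,2,3,4}, {0,3,4}, {0,1,2,3,4}.
Accepting DFA states (contain an NFA accepting state): {0,4}, {0,2,4}, {0,2,3,4}, {0,3,4}, {0,1,2,3,4}.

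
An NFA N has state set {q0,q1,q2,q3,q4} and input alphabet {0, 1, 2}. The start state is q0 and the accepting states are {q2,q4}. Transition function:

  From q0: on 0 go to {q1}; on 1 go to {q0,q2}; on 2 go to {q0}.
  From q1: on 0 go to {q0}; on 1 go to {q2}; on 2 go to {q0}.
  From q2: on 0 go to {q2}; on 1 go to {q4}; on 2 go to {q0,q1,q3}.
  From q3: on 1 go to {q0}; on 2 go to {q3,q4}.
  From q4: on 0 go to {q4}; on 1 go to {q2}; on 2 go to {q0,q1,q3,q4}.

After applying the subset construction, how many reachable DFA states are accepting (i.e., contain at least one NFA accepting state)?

12

Start state of the DFA: {q0}.
{q0} --0--> {q1}  [new]
{q0} --1--> {q0,q2}  [new]
{q0} --2--> {q0}  [seen]
{q1} --0--> {q0}  [seen]
{q1} --1--> {q2}  [new]
{q1} --2--> {q0}  [seen]
{q0,q2} --0--> {q1,q2}  [new]
{q0,q2} --1--> {q0,q2,q4}  [new]
{q0,q2} --2--> {q0,q1,q3}  [new]
{q2} --0--> {q2}  [seen]
{q2} --1--> {q4}  [new]
{q2} --2--> {q0,q1,q3}  [seen]
{q1,q2} --0--> {q0,q2}  [seen]
{q1,q2} --1--> {q2,q4}  [new]
{q1,q2} --2--> {q0,q1,q3}  [seen]
{q0,q2,q4} --0--> {q1,q2,q4}  [new]
{q0,q2,q4} --1--> {q0,q2,q4}  [seen]
{q0,q2,q4} --2--> {q0,q1,q3,q4}  [new]
{q0,q1,q3} --0--> {q0,q1}  [new]
{q0,q1,q3} --1--> {q0,q2}  [seen]
{q0,q1,q3} --2--> {q0,q3,q4}  [new]
{q4} --0--> {q4}  [seen]
{q4} --1--> {q2}  [seen]
{q4} --2--> {q0,q1,q3,q4}  [seen]
{q2,q4} --0--> {q2,q4}  [seen]
{q2,q4} --1--> {q2,q4}  [seen]
{q2,q4} --2--> {q0,q1,q3,q4}  [seen]
{q1,q2,q4} --0--> {q0,q2,q4}  [seen]
{q1,q2,q4} --1--> {q2,q4}  [seen]
{q1,q2,q4} --2--> {q0,q1,q3,q4}  [seen]
{q0,q1,q3,q4} --0--> {q0,q1,q4}  [new]
{q0,q1,q3,q4} --1--> {q0,q2}  [seen]
{q0,q1,q3,q4} --2--> {q0,q1,q3,q4}  [seen]
{q0,q1} --0--> {q0,q1}  [seen]
{q0,q1} --1--> {q0,q2}  [seen]
{q0,q1} --2--> {q0}  [seen]
{q0,q3,q4} --0--> {q1,q4}  [new]
{q0,q3,q4} --1--> {q0,q2}  [seen]
{q0,q3,q4} --2--> {q0,q1,q3,q4}  [seen]
{q0,q1,q4} --0--> {q0,q1,q4}  [seen]
{q0,q1,q4} --1--> {q0,q2}  [seen]
{q0,q1,q4} --2--> {q0,q1,q3,q4}  [seen]
{q1,q4} --0--> {q0,q4}  [new]
{q1,q4} --1--> {q2}  [seen]
{q1,q4} --2--> {q0,q1,q3,q4}  [seen]
{q0,q4} --0--> {q1,q4}  [seen]
{q0,q4} --1--> {q0,q2}  [seen]
{q0,q4} --2--> {q0,q1,q3,q4}  [seen]
Reachable DFA states: {q0}, {q1}, {q0,q2}, {q2}, {q1,q2}, {q0,q2,q4}, {q0,q1,q3}, {q4}, {q2,q4}, {q1,q2,q4}, {q0,q1,q3,q4}, {q0,q1}, {q0,q3,q4}, {q0,q1,q4}, {q1,q4}, {q0,q4}.
Accepting DFA states (contain an NFA accepting state): {q0,q2}, {q2}, {q1,q2}, {q0,q2,q4}, {q4}, {q2,q4}, {q1,q2,q4}, {q0,q1,q3,q4}, {q0,q3,q4}, {q0,q1,q4}, {q1,q4}, {q0,q4}.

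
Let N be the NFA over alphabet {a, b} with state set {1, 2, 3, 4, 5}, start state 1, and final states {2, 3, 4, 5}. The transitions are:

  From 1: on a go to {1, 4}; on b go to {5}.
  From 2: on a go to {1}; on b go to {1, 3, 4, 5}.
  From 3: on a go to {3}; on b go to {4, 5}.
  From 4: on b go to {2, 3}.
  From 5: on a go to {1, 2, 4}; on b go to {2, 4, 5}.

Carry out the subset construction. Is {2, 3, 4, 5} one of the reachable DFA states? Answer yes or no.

Start state of the DFA: {1}.
{1} --a--> {1, 4}  [new]
{1} --b--> {5}  [new]
{1, 4} --a--> {1, 4}  [seen]
{1, 4} --b--> {2, 3, 5}  [new]
{5} --a--> {1, 2, 4}  [new]
{5} --b--> {2, 4, 5}  [new]
{2, 3, 5} --a--> {1, 2, 3, 4}  [new]
{2, 3, 5} --b--> {1, 2, 3, 4, 5}  [new]
{1, 2, 4} --a--> {1, 4}  [seen]
{1, 2, 4} --b--> {1, 2, 3, 4, 5}  [seen]
{2, 4, 5} --a--> {1, 2, 4}  [seen]
{2, 4, 5} --b--> {1, 2, 3, 4, 5}  [seen]
{1, 2, 3, 4} --a--> {1, 3, 4}  [new]
{1, 2, 3, 4} --b--> {1, 2, 3, 4, 5}  [seen]
{1, 2, 3, 4, 5} --a--> {1, 2, 3, 4}  [seen]
{1, 2, 3, 4, 5} --b--> {1, 2, 3, 4, 5}  [seen]
{1, 3, 4} --a--> {1, 3, 4}  [seen]
{1, 3, 4} --b--> {2, 3, 4, 5}  [new]
{2, 3, 4, 5} --a--> {1, 2, 3, 4}  [seen]
{2, 3, 4, 5} --b--> {1, 2, 3, 4, 5}  [seen]
Reachable DFA states: {1}, {1, 4}, {5}, {2, 3, 5}, {1, 2, 4}, {2, 4, 5}, {1, 2, 3, 4}, {1, 2, 3, 4, 5}, {1, 3, 4}, {2, 3, 4, 5}.
{2, 3, 4, 5} is among them.

yes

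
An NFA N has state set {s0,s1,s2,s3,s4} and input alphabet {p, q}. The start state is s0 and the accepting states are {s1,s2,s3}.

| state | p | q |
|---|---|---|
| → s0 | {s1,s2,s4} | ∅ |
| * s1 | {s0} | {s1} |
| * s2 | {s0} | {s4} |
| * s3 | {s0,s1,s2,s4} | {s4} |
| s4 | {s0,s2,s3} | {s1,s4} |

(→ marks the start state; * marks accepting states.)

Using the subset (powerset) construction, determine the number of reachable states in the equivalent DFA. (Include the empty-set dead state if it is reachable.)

8

Start state of the DFA: {s0}.
{s0} --p--> {s1,s2,s4}  [new]
{s0} --q--> ∅  [new]
{s1,s2,s4} --p--> {s0,s2,s3}  [new]
{s1,s2,s4} --q--> {s1,s4}  [new]
∅ --p--> ∅  [seen]
∅ --q--> ∅  [seen]
{s0,s2,s3} --p--> {s0,s1,s2,s4}  [new]
{s0,s2,s3} --q--> {s4}  [new]
{s1,s4} --p--> {s0,s2,s3}  [seen]
{s1,s4} --q--> {s1,s4}  [seen]
{s0,s1,s2,s4} --p--> {s0,s1,s2,s3,s4}  [new]
{s0,s1,s2,s4} --q--> {s1,s4}  [seen]
{s4} --p--> {s0,s2,s3}  [seen]
{s4} --q--> {s1,s4}  [seen]
{s0,s1,s2,s3,s4} --p--> {s0,s1,s2,s3,s4}  [seen]
{s0,s1,s2,s3,s4} --q--> {s1,s4}  [seen]
Reachable DFA states: {s0}, {s1,s2,s4}, ∅, {s0,s2,s3}, {s1,s4}, {s0,s1,s2,s4}, {s4}, {s0,s1,s2,s3,s4}.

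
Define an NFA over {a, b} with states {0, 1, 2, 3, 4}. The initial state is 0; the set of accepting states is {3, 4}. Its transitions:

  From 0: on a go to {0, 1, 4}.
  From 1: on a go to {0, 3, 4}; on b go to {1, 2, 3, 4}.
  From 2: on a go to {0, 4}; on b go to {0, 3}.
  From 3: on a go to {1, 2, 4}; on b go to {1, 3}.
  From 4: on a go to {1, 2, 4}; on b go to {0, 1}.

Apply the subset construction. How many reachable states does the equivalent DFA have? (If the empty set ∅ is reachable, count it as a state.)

Start state of the DFA: {0}.
{0} --a--> {0, 1, 4}  [new]
{0} --b--> ∅  [new]
{0, 1, 4} --a--> {0, 1, 2, 3, 4}  [new]
{0, 1, 4} --b--> {0, 1, 2, 3, 4}  [seen]
∅ --a--> ∅  [seen]
∅ --b--> ∅  [seen]
{0, 1, 2, 3, 4} --a--> {0, 1, 2, 3, 4}  [seen]
{0, 1, 2, 3, 4} --b--> {0, 1, 2, 3, 4}  [seen]
Reachable DFA states: {0}, {0, 1, 4}, ∅, {0, 1, 2, 3, 4}.

4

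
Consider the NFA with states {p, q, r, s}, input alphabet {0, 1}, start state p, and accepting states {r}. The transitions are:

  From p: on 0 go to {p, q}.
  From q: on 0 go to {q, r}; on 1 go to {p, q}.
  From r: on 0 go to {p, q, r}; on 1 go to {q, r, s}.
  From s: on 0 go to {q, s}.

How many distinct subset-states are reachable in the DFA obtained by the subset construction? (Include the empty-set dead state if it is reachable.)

5

Start state of the DFA: {p}.
{p} --0--> {p, q}  [new]
{p} --1--> ∅  [new]
{p, q} --0--> {p, q, r}  [new]
{p, q} --1--> {p, q}  [seen]
∅ --0--> ∅  [seen]
∅ --1--> ∅  [seen]
{p, q, r} --0--> {p, q, r}  [seen]
{p, q, r} --1--> {p, q, r, s}  [new]
{p, q, r, s} --0--> {p, q, r, s}  [seen]
{p, q, r, s} --1--> {p, q, r, s}  [seen]
Reachable DFA states: {p}, {p, q}, ∅, {p, q, r}, {p, q, r, s}.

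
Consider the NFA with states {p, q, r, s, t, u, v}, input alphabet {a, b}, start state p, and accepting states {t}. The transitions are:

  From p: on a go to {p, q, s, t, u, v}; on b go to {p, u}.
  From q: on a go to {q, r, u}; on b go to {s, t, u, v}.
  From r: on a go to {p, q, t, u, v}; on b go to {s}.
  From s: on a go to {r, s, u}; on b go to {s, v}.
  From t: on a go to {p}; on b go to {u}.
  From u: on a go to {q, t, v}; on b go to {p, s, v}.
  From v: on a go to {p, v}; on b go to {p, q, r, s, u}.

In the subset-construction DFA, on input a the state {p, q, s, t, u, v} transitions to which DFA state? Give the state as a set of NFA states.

{p, q, r, s, t, u, v}

δ(p,a) = {p, q, s, t, u, v}; δ(q,a) = {q, r, u}; δ(s,a) = {r, s, u}; δ(t,a) = {p}; δ(u,a) = {q, t, v}; δ(v,a) = {p, v}.
Union: {p, q, r, s, t, u, v}.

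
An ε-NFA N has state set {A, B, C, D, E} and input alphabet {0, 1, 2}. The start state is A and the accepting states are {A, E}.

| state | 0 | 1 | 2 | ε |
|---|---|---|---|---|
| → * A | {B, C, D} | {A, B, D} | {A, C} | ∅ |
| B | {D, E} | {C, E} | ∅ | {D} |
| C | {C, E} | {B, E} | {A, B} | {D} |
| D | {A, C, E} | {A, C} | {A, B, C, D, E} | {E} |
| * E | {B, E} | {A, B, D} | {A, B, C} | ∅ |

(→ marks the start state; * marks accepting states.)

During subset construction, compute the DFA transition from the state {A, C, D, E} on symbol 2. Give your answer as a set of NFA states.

δ(A,2) = {A, C}; δ(C,2) = {A, B}; δ(D,2) = {A, B, C, D, E}; δ(E,2) = {A, B, C}.
Union: {A, B, C, D, E}.

{A, B, C, D, E}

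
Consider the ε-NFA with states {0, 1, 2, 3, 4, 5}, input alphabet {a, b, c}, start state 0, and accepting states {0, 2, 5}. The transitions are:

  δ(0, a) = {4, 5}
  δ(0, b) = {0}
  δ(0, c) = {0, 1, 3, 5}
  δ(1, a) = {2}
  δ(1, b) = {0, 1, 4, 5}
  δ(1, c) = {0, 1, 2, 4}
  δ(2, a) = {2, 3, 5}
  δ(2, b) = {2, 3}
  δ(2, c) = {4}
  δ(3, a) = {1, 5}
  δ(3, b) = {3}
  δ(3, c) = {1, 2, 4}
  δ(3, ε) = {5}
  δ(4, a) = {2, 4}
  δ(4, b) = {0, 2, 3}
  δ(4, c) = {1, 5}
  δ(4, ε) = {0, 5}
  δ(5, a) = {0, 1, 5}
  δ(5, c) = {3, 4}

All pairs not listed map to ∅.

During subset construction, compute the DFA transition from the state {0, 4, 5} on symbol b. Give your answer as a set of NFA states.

δ(0,b) = {0}; δ(4,b) = {0, 2, 3}; δ(5,b) = ∅.
Union: {0, 2, 3}.
ε-closure gives {0, 2, 3, 5}.

{0, 2, 3, 5}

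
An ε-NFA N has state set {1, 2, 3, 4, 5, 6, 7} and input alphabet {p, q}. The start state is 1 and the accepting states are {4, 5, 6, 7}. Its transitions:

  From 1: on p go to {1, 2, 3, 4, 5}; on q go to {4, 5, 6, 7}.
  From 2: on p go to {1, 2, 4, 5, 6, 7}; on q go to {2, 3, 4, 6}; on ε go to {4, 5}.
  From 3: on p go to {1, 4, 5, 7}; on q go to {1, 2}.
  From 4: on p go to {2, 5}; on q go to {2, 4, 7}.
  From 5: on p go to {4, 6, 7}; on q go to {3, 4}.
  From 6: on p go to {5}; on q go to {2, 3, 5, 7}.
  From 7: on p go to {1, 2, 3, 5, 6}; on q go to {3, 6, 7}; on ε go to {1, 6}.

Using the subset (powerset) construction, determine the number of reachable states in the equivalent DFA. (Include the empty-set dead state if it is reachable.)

Start state of the DFA: {1} (ε-closure of the NFA start).
{1} --p--> {1, 2, 3, 4, 5}  [new]
{1} --q--> {1, 4, 5, 6, 7}  [new]
{1, 2, 3, 4, 5} --p--> {1, 2, 3, 4, 5, 6, 7}  [new]
{1, 2, 3, 4, 5} --q--> {1, 2, 3, 4, 5, 6, 7}  [seen]
{1, 4, 5, 6, 7} --p--> {1, 2, 3, 4, 5, 6, 7}  [seen]
{1, 4, 5, 6, 7} --q--> {1, 2, 3, 4, 5, 6, 7}  [seen]
{1, 2, 3, 4, 5, 6, 7} --p--> {1, 2, 3, 4, 5, 6, 7}  [seen]
{1, 2, 3, 4, 5, 6, 7} --q--> {1, 2, 3, 4, 5, 6, 7}  [seen]
Reachable DFA states: {1}, {1, 2, 3, 4, 5}, {1, 4, 5, 6, 7}, {1, 2, 3, 4, 5, 6, 7}.

4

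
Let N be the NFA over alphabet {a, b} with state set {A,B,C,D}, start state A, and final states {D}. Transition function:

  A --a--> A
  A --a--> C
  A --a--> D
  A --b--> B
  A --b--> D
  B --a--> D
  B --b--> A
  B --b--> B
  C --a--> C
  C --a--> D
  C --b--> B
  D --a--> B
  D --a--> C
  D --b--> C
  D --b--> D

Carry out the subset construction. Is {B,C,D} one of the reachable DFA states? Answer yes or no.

Start state of the DFA: {A}.
{A} --a--> {A,C,D}  [new]
{A} --b--> {B,D}  [new]
{A,C,D} --a--> {A,B,C,D}  [new]
{A,C,D} --b--> {B,C,D}  [new]
{B,D} --a--> {B,C,D}  [seen]
{B,D} --b--> {A,B,C,D}  [seen]
{A,B,C,D} --a--> {A,B,C,D}  [seen]
{A,B,C,D} --b--> {A,B,C,D}  [seen]
{B,C,D} --a--> {B,C,D}  [seen]
{B,C,D} --b--> {A,B,C,D}  [seen]
Reachable DFA states: {A}, {A,C,D}, {B,D}, {A,B,C,D}, {B,C,D}.
{B,C,D} is among them.

yes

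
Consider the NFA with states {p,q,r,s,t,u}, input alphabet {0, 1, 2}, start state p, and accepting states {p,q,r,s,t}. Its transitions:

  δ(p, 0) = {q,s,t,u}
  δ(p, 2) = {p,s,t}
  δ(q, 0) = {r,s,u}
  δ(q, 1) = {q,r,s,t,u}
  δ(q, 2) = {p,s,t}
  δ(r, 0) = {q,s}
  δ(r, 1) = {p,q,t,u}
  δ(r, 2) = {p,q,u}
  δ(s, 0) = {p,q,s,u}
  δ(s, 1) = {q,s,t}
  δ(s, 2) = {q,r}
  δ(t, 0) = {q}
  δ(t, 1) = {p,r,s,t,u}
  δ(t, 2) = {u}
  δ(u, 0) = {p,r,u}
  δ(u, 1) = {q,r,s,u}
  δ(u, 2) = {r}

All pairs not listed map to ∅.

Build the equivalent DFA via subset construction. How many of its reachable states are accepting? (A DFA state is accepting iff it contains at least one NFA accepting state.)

Start state of the DFA: {p}.
{p} --0--> {q,s,t,u}  [new]
{p} --1--> ∅  [new]
{p} --2--> {p,s,t}  [new]
{q,s,t,u} --0--> {p,q,r,s,u}  [new]
{q,s,t,u} --1--> {p,q,r,s,t,u}  [new]
{q,s,t,u} --2--> {p,q,r,s,t,u}  [seen]
∅ --0--> ∅  [seen]
∅ --1--> ∅  [seen]
∅ --2--> ∅  [seen]
{p,s,t} --0--> {p,q,s,t,u}  [new]
{p,s,t} --1--> {p,q,r,s,t,u}  [seen]
{p,s,t} --2--> {p,q,r,s,t,u}  [seen]
{p,q,r,s,u} --0--> {p,q,r,s,t,u}  [seen]
{p,q,r,s,u} --1--> {p,q,r,s,t,u}  [seen]
{p,q,r,s,u} --2--> {p,q,r,s,t,u}  [seen]
{p,q,r,s,t,u} --0--> {p,q,r,s,t,u}  [seen]
{p,q,r,s,t,u} --1--> {p,q,r,s,t,u}  [seen]
{p,q,r,s,t,u} --2--> {p,q,r,s,t,u}  [seen]
{p,q,s,t,u} --0--> {p,q,r,s,t,u}  [seen]
{p,q,s,t,u} --1--> {p,q,r,s,t,u}  [seen]
{p,q,s,t,u} --2--> {p,q,r,s,t,u}  [seen]
Reachable DFA states: {p}, {q,s,t,u}, ∅, {p,s,t}, {p,q,r,s,u}, {p,q,r,s,t,u}, {p,q,s,t,u}.
Accepting DFA states (contain an NFA accepting state): {p}, {q,s,t,u}, {p,s,t}, {p,q,r,s,u}, {p,q,r,s,t,u}, {p,q,s,t,u}.

6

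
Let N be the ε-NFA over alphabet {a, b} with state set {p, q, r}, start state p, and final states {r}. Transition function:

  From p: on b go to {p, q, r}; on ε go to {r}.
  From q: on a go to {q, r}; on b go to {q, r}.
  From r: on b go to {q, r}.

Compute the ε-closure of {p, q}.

Begin with {p, q}.
p →ε {r}; add r.
ε-closure = {p, q, r}.

{p, q, r}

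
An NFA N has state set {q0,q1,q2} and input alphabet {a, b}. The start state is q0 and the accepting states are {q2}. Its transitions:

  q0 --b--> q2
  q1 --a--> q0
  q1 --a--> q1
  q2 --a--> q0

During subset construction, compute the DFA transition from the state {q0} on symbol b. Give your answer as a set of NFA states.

{q2}

δ(q0,b) = {q2}.
Union: {q2}.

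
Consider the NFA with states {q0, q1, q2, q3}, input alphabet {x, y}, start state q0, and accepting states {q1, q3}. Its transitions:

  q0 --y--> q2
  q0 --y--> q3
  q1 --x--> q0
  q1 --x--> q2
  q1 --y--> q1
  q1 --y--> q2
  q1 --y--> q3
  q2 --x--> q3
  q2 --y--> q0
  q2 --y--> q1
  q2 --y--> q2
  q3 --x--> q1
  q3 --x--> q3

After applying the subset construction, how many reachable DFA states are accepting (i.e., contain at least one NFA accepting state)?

6

Start state of the DFA: {q0}.
{q0} --x--> ∅  [new]
{q0} --y--> {q2, q3}  [new]
∅ --x--> ∅  [seen]
∅ --y--> ∅  [seen]
{q2, q3} --x--> {q1, q3}  [new]
{q2, q3} --y--> {q0, q1, q2}  [new]
{q1, q3} --x--> {q0, q1, q2, q3}  [new]
{q1, q3} --y--> {q1, q2, q3}  [new]
{q0, q1, q2} --x--> {q0, q2, q3}  [new]
{q0, q1, q2} --y--> {q0, q1, q2, q3}  [seen]
{q0, q1, q2, q3} --x--> {q0, q1, q2, q3}  [seen]
{q0, q1, q2, q3} --y--> {q0, q1, q2, q3}  [seen]
{q1, q2, q3} --x--> {q0, q1, q2, q3}  [seen]
{q1, q2, q3} --y--> {q0, q1, q2, q3}  [seen]
{q0, q2, q3} --x--> {q1, q3}  [seen]
{q0, q2, q3} --y--> {q0, q1, q2, q3}  [seen]
Reachable DFA states: {q0}, ∅, {q2, q3}, {q1, q3}, {q0, q1, q2}, {q0, q1, q2, q3}, {q1, q2, q3}, {q0, q2, q3}.
Accepting DFA states (contain an NFA accepting state): {q2, q3}, {q1, q3}, {q0, q1, q2}, {q0, q1, q2, q3}, {q1, q2, q3}, {q0, q2, q3}.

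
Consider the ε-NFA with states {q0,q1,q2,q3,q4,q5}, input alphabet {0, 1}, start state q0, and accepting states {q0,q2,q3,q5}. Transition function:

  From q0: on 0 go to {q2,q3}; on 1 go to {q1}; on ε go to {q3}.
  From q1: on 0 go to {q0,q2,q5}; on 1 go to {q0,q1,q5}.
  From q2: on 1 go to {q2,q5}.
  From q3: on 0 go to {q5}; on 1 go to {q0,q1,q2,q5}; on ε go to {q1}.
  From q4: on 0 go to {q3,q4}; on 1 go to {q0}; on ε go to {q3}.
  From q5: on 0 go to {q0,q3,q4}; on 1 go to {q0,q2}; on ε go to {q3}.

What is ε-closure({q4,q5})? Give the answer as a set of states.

Begin with {q4,q5}.
q4 →ε {q3}; add q3.
q3 →ε {q1}; add q1.
ε-closure = {q1,q3,q4,q5}.

{q1,q3,q4,q5}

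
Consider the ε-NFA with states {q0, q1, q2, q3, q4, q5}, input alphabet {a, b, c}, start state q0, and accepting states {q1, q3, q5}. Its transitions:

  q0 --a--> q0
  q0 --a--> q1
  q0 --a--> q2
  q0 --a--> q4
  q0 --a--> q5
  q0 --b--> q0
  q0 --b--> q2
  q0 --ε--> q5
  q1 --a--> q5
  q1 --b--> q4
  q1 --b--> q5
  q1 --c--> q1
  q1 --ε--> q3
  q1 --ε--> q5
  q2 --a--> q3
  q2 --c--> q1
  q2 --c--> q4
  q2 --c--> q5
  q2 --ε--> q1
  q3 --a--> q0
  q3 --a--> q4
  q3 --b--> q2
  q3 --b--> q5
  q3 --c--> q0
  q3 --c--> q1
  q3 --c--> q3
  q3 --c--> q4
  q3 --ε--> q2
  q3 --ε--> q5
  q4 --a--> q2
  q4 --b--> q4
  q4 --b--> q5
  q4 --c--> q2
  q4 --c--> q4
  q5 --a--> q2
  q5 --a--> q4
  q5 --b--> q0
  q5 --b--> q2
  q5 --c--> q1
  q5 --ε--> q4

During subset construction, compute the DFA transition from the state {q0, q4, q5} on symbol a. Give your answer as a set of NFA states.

{q0, q1, q2, q3, q4, q5}

δ(q0,a) = {q0, q1, q2, q4, q5}; δ(q4,a) = {q2}; δ(q5,a) = {q2, q4}.
Union: {q0, q1, q2, q4, q5}.
ε-closure gives {q0, q1, q2, q3, q4, q5}.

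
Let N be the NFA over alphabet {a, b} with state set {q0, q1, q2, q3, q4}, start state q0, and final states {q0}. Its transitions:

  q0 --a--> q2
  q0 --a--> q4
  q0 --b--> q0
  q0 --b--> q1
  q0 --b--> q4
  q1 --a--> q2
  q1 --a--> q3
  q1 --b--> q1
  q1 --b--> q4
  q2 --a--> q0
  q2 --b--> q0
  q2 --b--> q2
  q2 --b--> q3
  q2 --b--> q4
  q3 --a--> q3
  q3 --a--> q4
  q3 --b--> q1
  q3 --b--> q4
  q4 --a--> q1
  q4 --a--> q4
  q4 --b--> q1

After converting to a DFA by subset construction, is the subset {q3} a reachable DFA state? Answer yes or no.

no

Start state of the DFA: {q0}.
{q0} --a--> {q2, q4}  [new]
{q0} --b--> {q0, q1, q4}  [new]
{q2, q4} --a--> {q0, q1, q4}  [seen]
{q2, q4} --b--> {q0, q1, q2, q3, q4}  [new]
{q0, q1, q4} --a--> {q1, q2, q3, q4}  [new]
{q0, q1, q4} --b--> {q0, q1, q4}  [seen]
{q0, q1, q2, q3, q4} --a--> {q0, q1, q2, q3, q4}  [seen]
{q0, q1, q2, q3, q4} --b--> {q0, q1, q2, q3, q4}  [seen]
{q1, q2, q3, q4} --a--> {q0, q1, q2, q3, q4}  [seen]
{q1, q2, q3, q4} --b--> {q0, q1, q2, q3, q4}  [seen]
Reachable DFA states: {q0}, {q2, q4}, {q0, q1, q4}, {q0, q1, q2, q3, q4}, {q1, q2, q3, q4}.
{q3} is not among them.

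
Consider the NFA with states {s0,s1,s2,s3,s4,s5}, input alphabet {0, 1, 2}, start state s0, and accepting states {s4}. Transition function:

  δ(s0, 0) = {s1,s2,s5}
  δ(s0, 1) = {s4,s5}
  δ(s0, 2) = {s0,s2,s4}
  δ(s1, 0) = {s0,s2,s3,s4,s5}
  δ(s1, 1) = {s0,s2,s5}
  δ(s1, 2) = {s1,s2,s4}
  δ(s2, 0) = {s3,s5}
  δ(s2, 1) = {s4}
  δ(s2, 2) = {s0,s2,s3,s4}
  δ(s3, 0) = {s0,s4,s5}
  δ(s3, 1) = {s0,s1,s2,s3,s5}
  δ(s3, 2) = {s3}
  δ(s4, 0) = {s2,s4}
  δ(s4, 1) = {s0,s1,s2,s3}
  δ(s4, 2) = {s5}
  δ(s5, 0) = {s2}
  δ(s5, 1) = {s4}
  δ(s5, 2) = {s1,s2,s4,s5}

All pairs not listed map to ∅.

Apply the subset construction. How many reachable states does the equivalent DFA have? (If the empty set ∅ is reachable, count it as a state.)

Start state of the DFA: {s0}.
{s0} --0--> {s1,s2,s5}  [new]
{s0} --1--> {s4,s5}  [new]
{s0} --2--> {s0,s2,s4}  [new]
{s1,s2,s5} --0--> {s0,s2,s3,s4,s5}  [new]
{s1,s2,s5} --1--> {s0,s2,s4,s5}  [new]
{s1,s2,s5} --2--> {s0,s1,s2,s3,s4,s5}  [new]
{s4,s5} --0--> {s2,s4}  [new]
{s4,s5} --1--> {s0,s1,s2,s3,s4}  [new]
{s4,s5} --2--> {s1,s2,s4,s5}  [new]
{s0,s2,s4} --0--> {s1,s2,s3,s4,s5}  [new]
{s0,s2,s4} --1--> {s0,s1,s2,s3,s4,s5}  [seen]
{s0,s2,s4} --2--> {s0,s2,s3,s4,s5}  [seen]
{s0,s2,s3,s4,s5} --0--> {s0,s1,s2,s3,s4,s5}  [seen]
{s0,s2,s3,s4,s5} --1--> {s0,s1,s2,s3,s4,s5}  [seen]
{s0,s2,s3,s4,s5} --2--> {s0,s1,s2,s3,s4,s5}  [seen]
{s0,s2,s4,s5} --0--> {s1,s2,s3,s4,s5}  [seen]
{s0,s2,s4,s5} --1--> {s0,s1,s2,s3,s4,s5}  [seen]
{s0,s2,s4,s5} --2--> {s0,s1,s2,s3,s4,s5}  [seen]
{s0,s1,s2,s3,s4,s5} --0--> {s0,s1,s2,s3,s4,s5}  [seen]
{s0,s1,s2,s3,s4,s5} --1--> {s0,s1,s2,s3,s4,s5}  [seen]
{s0,s1,s2,s3,s4,s5} --2--> {s0,s1,s2,s3,s4,s5}  [seen]
{s2,s4} --0--> {s2,s3,s4,s5}  [new]
{s2,s4} --1--> {s0,s1,s2,s3,s4}  [seen]
{s2,s4} --2--> {s0,s2,s3,s4,s5}  [seen]
{s0,s1,s2,s3,s4} --0--> {s0,s1,s2,s3,s4,s5}  [seen]
{s0,s1,s2,s3,s4} --1--> {s0,s1,s2,s3,s4,s5}  [seen]
{s0,s1,s2,s3,s4} --2--> {s0,s1,s2,s3,s4,s5}  [seen]
{s1,s2,s4,s5} --0--> {s0,s2,s3,s4,s5}  [seen]
{s1,s2,s4,s5} --1--> {s0,s1,s2,s3,s4,s5}  [seen]
{s1,s2,s4,s5} --2--> {s0,s1,s2,s3,s4,s5}  [seen]
{s1,s2,s3,s4,s5} --0--> {s0,s2,s3,s4,s5}  [seen]
{s1,s2,s3,s4,s5} --1--> {s0,s1,s2,s3,s4,s5}  [seen]
{s1,s2,s3,s4,s5} --2--> {s0,s1,s2,s3,s4,s5}  [seen]
{s2,s3,s4,s5} --0--> {s0,s2,s3,s4,s5}  [seen]
{s2,s3,s4,s5} --1--> {s0,s1,s2,s3,s4,s5}  [seen]
{s2,s3,s4,s5} --2--> {s0,s1,s2,s3,s4,s5}  [seen]
Reachable DFA states: {s0}, {s1,s2,s5}, {s4,s5}, {s0,s2,s4}, {s0,s2,s3,s4,s5}, {s0,s2,s4,s5}, {s0,s1,s2,s3,s4,s5}, {s2,s4}, {s0,s1,s2,s3,s4}, {s1,s2,s4,s5}, {s1,s2,s3,s4,s5}, {s2,s3,s4,s5}.

12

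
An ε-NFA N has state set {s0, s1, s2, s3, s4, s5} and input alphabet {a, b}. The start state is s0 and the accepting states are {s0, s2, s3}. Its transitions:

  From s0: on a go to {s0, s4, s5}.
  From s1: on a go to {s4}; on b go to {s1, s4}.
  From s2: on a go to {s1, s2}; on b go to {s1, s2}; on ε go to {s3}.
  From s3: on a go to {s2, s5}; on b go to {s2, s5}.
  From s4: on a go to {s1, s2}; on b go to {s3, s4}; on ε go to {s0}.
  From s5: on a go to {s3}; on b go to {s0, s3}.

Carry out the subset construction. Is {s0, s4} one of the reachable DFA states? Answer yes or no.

Start state of the DFA: {s0} (ε-closure of the NFA start).
{s0} --a--> {s0, s4, s5}  [new]
{s0} --b--> ∅  [new]
{s0, s4, s5} --a--> {s0, s1, s2, s3, s4, s5}  [new]
{s0, s4, s5} --b--> {s0, s3, s4}  [new]
∅ --a--> ∅  [seen]
∅ --b--> ∅  [seen]
{s0, s1, s2, s3, s4, s5} --a--> {s0, s1, s2, s3, s4, s5}  [seen]
{s0, s1, s2, s3, s4, s5} --b--> {s0, s1, s2, s3, s4, s5}  [seen]
{s0, s3, s4} --a--> {s0, s1, s2, s3, s4, s5}  [seen]
{s0, s3, s4} --b--> {s0, s2, s3, s4, s5}  [new]
{s0, s2, s3, s4, s5} --a--> {s0, s1, s2, s3, s4, s5}  [seen]
{s0, s2, s3, s4, s5} --b--> {s0, s1, s2, s3, s4, s5}  [seen]
Reachable DFA states: {s0}, {s0, s4, s5}, ∅, {s0, s1, s2, s3, s4, s5}, {s0, s3, s4}, {s0, s2, s3, s4, s5}.
{s0, s4} is not among them.

no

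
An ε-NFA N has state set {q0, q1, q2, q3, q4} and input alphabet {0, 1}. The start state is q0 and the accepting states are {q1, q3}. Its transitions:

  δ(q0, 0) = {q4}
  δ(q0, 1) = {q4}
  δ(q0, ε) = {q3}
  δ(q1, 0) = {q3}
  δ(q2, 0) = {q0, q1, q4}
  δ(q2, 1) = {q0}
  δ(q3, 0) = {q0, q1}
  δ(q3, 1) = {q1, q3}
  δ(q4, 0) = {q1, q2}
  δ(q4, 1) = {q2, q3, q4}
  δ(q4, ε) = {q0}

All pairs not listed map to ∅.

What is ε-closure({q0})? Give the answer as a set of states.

{q0, q3}

Begin with {q0}.
q0 →ε {q3}; add q3.
ε-closure = {q0, q3}.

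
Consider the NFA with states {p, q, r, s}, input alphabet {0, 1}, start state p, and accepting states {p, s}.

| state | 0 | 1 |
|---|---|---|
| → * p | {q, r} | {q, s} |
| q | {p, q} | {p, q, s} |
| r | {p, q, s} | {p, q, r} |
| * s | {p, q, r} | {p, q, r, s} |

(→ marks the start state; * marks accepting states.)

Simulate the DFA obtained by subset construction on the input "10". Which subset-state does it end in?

Start: {p}.
δ(p,1) = {q, s}.
Union: {q, s}.
After 1: {q, s}.
δ(q,0) = {p, q}; δ(s,0) = {p, q, r}.
Union: {p, q, r}.
After 0: {p, q, r}.

{p, q, r}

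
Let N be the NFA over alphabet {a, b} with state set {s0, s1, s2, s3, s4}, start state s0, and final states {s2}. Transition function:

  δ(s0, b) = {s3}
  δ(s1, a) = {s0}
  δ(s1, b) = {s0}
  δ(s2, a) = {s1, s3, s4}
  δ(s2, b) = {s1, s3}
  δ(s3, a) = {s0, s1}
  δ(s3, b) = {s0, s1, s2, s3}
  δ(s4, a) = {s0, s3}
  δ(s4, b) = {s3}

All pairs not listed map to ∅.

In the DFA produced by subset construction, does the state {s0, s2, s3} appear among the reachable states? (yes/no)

Start state of the DFA: {s0}.
{s0} --a--> ∅  [new]
{s0} --b--> {s3}  [new]
∅ --a--> ∅  [seen]
∅ --b--> ∅  [seen]
{s3} --a--> {s0, s1}  [new]
{s3} --b--> {s0, s1, s2, s3}  [new]
{s0, s1} --a--> {s0}  [seen]
{s0, s1} --b--> {s0, s3}  [new]
{s0, s1, s2, s3} --a--> {s0, s1, s3, s4}  [new]
{s0, s1, s2, s3} --b--> {s0, s1, s2, s3}  [seen]
{s0, s3} --a--> {s0, s1}  [seen]
{s0, s3} --b--> {s0, s1, s2, s3}  [seen]
{s0, s1, s3, s4} --a--> {s0, s1, s3}  [new]
{s0, s1, s3, s4} --b--> {s0, s1, s2, s3}  [seen]
{s0, s1, s3} --a--> {s0, s1}  [seen]
{s0, s1, s3} --b--> {s0, s1, s2, s3}  [seen]
Reachable DFA states: {s0}, ∅, {s3}, {s0, s1}, {s0, s1, s2, s3}, {s0, s3}, {s0, s1, s3, s4}, {s0, s1, s3}.
{s0, s2, s3} is not among them.

no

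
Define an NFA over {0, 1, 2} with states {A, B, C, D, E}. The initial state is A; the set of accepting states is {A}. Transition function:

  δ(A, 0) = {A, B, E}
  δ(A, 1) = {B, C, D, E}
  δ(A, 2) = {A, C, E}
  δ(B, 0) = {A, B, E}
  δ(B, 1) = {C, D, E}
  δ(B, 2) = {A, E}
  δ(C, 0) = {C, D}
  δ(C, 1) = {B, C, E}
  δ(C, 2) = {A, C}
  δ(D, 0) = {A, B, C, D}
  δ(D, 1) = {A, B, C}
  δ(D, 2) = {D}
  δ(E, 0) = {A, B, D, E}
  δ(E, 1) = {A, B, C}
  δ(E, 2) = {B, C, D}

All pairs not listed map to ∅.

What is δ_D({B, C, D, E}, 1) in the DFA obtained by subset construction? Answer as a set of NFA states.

δ(B,1) = {C, D, E}; δ(C,1) = {B, C, E}; δ(D,1) = {A, B, C}; δ(E,1) = {A, B, C}.
Union: {A, B, C, D, E}.

{A, B, C, D, E}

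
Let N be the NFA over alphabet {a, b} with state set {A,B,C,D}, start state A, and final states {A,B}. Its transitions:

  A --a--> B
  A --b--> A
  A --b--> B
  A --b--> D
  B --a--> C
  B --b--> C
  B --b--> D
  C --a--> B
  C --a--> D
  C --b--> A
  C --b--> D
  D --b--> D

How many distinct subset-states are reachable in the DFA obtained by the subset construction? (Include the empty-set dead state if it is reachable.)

Start state of the DFA: {A}.
{A} --a--> {B}  [new]
{A} --b--> {A,B,D}  [new]
{B} --a--> {C}  [new]
{B} --b--> {C,D}  [new]
{A,B,D} --a--> {B,C}  [new]
{A,B,D} --b--> {A,B,C,D}  [new]
{C} --a--> {B,D}  [new]
{C} --b--> {A,D}  [new]
{C,D} --a--> {B,D}  [seen]
{C,D} --b--> {A,D}  [seen]
{B,C} --a--> {B,C,D}  [new]
{B,C} --b--> {A,C,D}  [new]
{A,B,C,D} --a--> {B,C,D}  [seen]
{A,B,C,D} --b--> {A,B,C,D}  [seen]
{B,D} --a--> {C}  [seen]
{B,D} --b--> {C,D}  [seen]
{A,D} --a--> {B}  [seen]
{A,D} --b--> {A,B,D}  [seen]
{B,C,D} --a--> {B,C,D}  [seen]
{B,C,D} --b--> {A,C,D}  [seen]
{A,C,D} --a--> {B,D}  [seen]
{A,C,D} --b--> {A,B,D}  [seen]
Reachable DFA states: {A}, {B}, {A,B,D}, {C}, {C,D}, {B,C}, {A,B,C,D}, {B,D}, {A,D}, {B,C,D}, {A,C,D}.

11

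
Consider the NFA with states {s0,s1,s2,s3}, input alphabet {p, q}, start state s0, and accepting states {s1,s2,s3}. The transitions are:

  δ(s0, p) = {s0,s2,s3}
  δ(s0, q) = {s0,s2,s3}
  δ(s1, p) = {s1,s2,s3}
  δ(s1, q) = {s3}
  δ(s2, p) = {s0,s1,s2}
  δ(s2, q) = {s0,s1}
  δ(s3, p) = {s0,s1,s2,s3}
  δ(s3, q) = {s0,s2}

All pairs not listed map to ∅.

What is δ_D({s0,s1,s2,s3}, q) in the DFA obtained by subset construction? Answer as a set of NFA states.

{s0,s1,s2,s3}

δ(s0,q) = {s0,s2,s3}; δ(s1,q) = {s3}; δ(s2,q) = {s0,s1}; δ(s3,q) = {s0,s2}.
Union: {s0,s1,s2,s3}.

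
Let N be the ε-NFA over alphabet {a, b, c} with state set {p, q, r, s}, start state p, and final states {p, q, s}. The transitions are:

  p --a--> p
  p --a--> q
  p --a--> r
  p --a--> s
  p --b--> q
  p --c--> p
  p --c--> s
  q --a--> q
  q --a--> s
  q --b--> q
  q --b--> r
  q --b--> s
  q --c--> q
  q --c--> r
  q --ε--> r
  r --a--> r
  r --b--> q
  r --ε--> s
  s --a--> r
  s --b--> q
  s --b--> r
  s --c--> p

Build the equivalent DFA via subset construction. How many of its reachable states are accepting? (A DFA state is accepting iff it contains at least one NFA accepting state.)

Start state of the DFA: {p} (ε-closure of the NFA start).
{p} --a--> {p, q, r, s}  [new]
{p} --b--> {q, r, s}  [new]
{p} --c--> {p, s}  [new]
{p, q, r, s} --a--> {p, q, r, s}  [seen]
{p, q, r, s} --b--> {q, r, s}  [seen]
{p, q, r, s} --c--> {p, q, r, s}  [seen]
{q, r, s} --a--> {q, r, s}  [seen]
{q, r, s} --b--> {q, r, s}  [seen]
{q, r, s} --c--> {p, q, r, s}  [seen]
{p, s} --a--> {p, q, r, s}  [seen]
{p, s} --b--> {q, r, s}  [seen]
{p, s} --c--> {p, s}  [seen]
Reachable DFA states: {p}, {p, q, r, s}, {q, r, s}, {p, s}.
Accepting DFA states (contain an NFA accepting state): {p}, {p, q, r, s}, {q, r, s}, {p, s}.

4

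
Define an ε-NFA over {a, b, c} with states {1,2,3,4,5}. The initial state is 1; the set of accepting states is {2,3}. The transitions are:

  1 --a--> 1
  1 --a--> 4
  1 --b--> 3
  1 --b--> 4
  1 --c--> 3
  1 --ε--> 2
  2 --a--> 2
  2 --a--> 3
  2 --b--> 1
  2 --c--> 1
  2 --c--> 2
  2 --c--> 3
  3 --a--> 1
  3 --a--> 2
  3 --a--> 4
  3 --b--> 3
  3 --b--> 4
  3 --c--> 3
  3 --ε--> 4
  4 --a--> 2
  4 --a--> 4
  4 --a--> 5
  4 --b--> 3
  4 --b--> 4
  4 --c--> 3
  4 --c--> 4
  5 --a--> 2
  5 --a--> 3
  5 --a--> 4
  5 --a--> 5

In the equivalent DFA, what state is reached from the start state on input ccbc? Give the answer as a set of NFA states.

{1,2,3,4}

Start: {1,2}.
δ(1,c) = {3}; δ(2,c) = {1,2,3}.
Union: {1,2,3}.
ε-closure gives {1,2,3,4}.
After c: {1,2,3,4}.
δ(1,c) = {3}; δ(2,c) = {1,2,3}; δ(3,c) = {3}; δ(4,c) = {3,4}.
Union: {1,2,3,4}.
After c: {1,2,3,4}.
δ(1,b) = {3,4}; δ(2,b) = {1}; δ(3,b) = {3,4}; δ(4,b) = {3,4}.
Union: {1,3,4}.
ε-closure gives {1,2,3,4}.
After b: {1,2,3,4}.
δ(1,c) = {3}; δ(2,c) = {1,2,3}; δ(3,c) = {3}; δ(4,c) = {3,4}.
Union: {1,2,3,4}.
After c: {1,2,3,4}.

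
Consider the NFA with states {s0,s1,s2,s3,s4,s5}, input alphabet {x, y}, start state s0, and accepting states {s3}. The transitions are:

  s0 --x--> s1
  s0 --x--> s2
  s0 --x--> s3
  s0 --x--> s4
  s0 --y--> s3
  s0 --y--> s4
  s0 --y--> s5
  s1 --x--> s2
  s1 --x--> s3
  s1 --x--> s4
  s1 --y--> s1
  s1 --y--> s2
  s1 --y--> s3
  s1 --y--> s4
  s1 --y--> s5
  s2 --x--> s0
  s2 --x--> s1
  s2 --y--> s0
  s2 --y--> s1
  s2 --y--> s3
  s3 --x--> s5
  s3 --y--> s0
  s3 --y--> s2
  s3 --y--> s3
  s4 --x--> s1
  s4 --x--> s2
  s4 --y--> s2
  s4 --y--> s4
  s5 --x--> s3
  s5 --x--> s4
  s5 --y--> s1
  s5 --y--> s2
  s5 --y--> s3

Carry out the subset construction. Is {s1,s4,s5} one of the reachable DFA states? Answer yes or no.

no

Start state of the DFA: {s0}.
{s0} --x--> {s1,s2,s3,s4}  [new]
{s0} --y--> {s3,s4,s5}  [new]
{s1,s2,s3,s4} --x--> {s0,s1,s2,s3,s4,s5}  [new]
{s1,s2,s3,s4} --y--> {s0,s1,s2,s3,s4,s5}  [seen]
{s3,s4,s5} --x--> {s1,s2,s3,s4,s5}  [new]
{s3,s4,s5} --y--> {s0,s1,s2,s3,s4}  [new]
{s0,s1,s2,s3,s4,s5} --x--> {s0,s1,s2,s3,s4,s5}  [seen]
{s0,s1,s2,s3,s4,s5} --y--> {s0,s1,s2,s3,s4,s5}  [seen]
{s1,s2,s3,s4,s5} --x--> {s0,s1,s2,s3,s4,s5}  [seen]
{s1,s2,s3,s4,s5} --y--> {s0,s1,s2,s3,s4,s5}  [seen]
{s0,s1,s2,s3,s4} --x--> {s0,s1,s2,s3,s4,s5}  [seen]
{s0,s1,s2,s3,s4} --y--> {s0,s1,s2,s3,s4,s5}  [seen]
Reachable DFA states: {s0}, {s1,s2,s3,s4}, {s3,s4,s5}, {s0,s1,s2,s3,s4,s5}, {s1,s2,s3,s4,s5}, {s0,s1,s2,s3,s4}.
{s1,s4,s5} is not among them.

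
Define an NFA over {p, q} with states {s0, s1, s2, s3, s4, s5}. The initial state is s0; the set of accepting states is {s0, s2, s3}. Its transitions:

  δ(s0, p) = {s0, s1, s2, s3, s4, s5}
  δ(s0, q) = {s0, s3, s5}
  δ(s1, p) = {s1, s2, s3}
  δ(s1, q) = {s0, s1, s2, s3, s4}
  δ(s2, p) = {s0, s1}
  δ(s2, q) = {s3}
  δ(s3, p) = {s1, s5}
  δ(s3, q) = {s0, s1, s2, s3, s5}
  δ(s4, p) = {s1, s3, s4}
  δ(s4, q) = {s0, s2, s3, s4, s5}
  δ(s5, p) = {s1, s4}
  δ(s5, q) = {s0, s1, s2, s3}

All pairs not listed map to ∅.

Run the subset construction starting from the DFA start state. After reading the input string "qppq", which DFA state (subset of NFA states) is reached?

{s0, s1, s2, s3, s4, s5}

Start: {s0}.
δ(s0,q) = {s0, s3, s5}.
Union: {s0, s3, s5}.
After q: {s0, s3, s5}.
δ(s0,p) = {s0, s1, s2, s3, s4, s5}; δ(s3,p) = {s1, s5}; δ(s5,p) = {s1, s4}.
Union: {s0, s1, s2, s3, s4, s5}.
After p: {s0, s1, s2, s3, s4, s5}.
δ(s0,p) = {s0, s1, s2, s3, s4, s5}; δ(s1,p) = {s1, s2, s3}; δ(s2,p) = {s0, s1}; δ(s3,p) = {s1, s5}; δ(s4,p) = {s1, s3, s4}; δ(s5,p) = {s1, s4}.
Union: {s0, s1, s2, s3, s4, s5}.
After p: {s0, s1, s2, s3, s4, s5}.
δ(s0,q) = {s0, s3, s5}; δ(s1,q) = {s0, s1, s2, s3, s4}; δ(s2,q) = {s3}; δ(s3,q) = {s0, s1, s2, s3, s5}; δ(s4,q) = {s0, s2, s3, s4, s5}; δ(s5,q) = {s0, s1, s2, s3}.
Union: {s0, s1, s2, s3, s4, s5}.
After q: {s0, s1, s2, s3, s4, s5}.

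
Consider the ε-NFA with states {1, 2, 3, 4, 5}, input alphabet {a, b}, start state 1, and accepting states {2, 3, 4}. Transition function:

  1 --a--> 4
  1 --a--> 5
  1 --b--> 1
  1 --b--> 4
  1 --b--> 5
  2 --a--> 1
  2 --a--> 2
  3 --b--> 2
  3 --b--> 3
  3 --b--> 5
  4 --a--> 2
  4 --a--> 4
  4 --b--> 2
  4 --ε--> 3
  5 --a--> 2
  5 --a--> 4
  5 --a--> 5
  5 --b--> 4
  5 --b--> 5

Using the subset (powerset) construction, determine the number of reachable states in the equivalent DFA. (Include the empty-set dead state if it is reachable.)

Start state of the DFA: {1} (ε-closure of the NFA start).
{1} --a--> {3, 4, 5}  [new]
{1} --b--> {1, 3, 4, 5}  [new]
{3, 4, 5} --a--> {2, 3, 4, 5}  [new]
{3, 4, 5} --b--> {2, 3, 4, 5}  [seen]
{1, 3, 4, 5} --a--> {2, 3, 4, 5}  [seen]
{1, 3, 4, 5} --b--> {1, 2, 3, 4, 5}  [new]
{2, 3, 4, 5} --a--> {1, 2, 3, 4, 5}  [seen]
{2, 3, 4, 5} --b--> {2, 3, 4, 5}  [seen]
{1, 2, 3, 4, 5} --a--> {1, 2, 3, 4, 5}  [seen]
{1, 2, 3, 4, 5} --b--> {1, 2, 3, 4, 5}  [seen]
Reachable DFA states: {1}, {3, 4, 5}, {1, 3, 4, 5}, {2, 3, 4, 5}, {1, 2, 3, 4, 5}.

5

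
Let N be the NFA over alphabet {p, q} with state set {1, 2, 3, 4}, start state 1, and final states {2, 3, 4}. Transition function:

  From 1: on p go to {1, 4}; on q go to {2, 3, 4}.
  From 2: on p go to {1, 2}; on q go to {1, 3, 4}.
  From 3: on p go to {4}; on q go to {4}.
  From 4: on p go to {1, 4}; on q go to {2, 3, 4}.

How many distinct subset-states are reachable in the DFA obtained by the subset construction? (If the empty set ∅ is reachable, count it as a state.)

Start state of the DFA: {1}.
{1} --p--> {1, 4}  [new]
{1} --q--> {2, 3, 4}  [new]
{1, 4} --p--> {1, 4}  [seen]
{1, 4} --q--> {2, 3, 4}  [seen]
{2, 3, 4} --p--> {1, 2, 4}  [new]
{2, 3, 4} --q--> {1, 2, 3, 4}  [new]
{1, 2, 4} --p--> {1, 2, 4}  [seen]
{1, 2, 4} --q--> {1, 2, 3, 4}  [seen]
{1, 2, 3, 4} --p--> {1, 2, 4}  [seen]
{1, 2, 3, 4} --q--> {1, 2, 3, 4}  [seen]
Reachable DFA states: {1}, {1, 4}, {2, 3, 4}, {1, 2, 4}, {1, 2, 3, 4}.

5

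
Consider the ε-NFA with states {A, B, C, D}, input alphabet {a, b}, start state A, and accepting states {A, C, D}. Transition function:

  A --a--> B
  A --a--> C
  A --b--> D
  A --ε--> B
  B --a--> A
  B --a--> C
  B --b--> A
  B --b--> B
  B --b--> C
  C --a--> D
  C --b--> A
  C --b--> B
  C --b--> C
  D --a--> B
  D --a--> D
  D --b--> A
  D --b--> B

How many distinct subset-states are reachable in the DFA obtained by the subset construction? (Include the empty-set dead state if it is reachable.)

3

Start state of the DFA: {A, B} (ε-closure of the NFA start).
{A, B} --a--> {A, B, C}  [new]
{A, B} --b--> {A, B, C, D}  [new]
{A, B, C} --a--> {A, B, C, D}  [seen]
{A, B, C} --b--> {A, B, C, D}  [seen]
{A, B, C, D} --a--> {A, B, C, D}  [seen]
{A, B, C, D} --b--> {A, B, C, D}  [seen]
Reachable DFA states: {A, B}, {A, B, C}, {A, B, C, D}.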